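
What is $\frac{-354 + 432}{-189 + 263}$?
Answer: $\frac{39}{37} \approx 1.0541$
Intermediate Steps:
$\frac{-354 + 432}{-189 + 263} = \frac{78}{74} = 78 \cdot \frac{1}{74} = \frac{39}{37}$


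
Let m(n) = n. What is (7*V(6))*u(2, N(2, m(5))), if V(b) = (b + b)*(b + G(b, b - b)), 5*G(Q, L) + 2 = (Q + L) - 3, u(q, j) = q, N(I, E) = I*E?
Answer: 5208/5 ≈ 1041.6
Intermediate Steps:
N(I, E) = E*I
G(Q, L) = -1 + L/5 + Q/5 (G(Q, L) = -⅖ + ((Q + L) - 3)/5 = -⅖ + ((L + Q) - 3)/5 = -⅖ + (-3 + L + Q)/5 = -⅖ + (-⅗ + L/5 + Q/5) = -1 + L/5 + Q/5)
V(b) = 2*b*(-1 + 6*b/5) (V(b) = (b + b)*(b + (-1 + (b - b)/5 + b/5)) = (2*b)*(b + (-1 + (⅕)*0 + b/5)) = (2*b)*(b + (-1 + 0 + b/5)) = (2*b)*(b + (-1 + b/5)) = (2*b)*(-1 + 6*b/5) = 2*b*(-1 + 6*b/5))
(7*V(6))*u(2, N(2, m(5))) = (7*((⅖)*6*(-5 + 6*6)))*2 = (7*((⅖)*6*(-5 + 36)))*2 = (7*((⅖)*6*31))*2 = (7*(372/5))*2 = (2604/5)*2 = 5208/5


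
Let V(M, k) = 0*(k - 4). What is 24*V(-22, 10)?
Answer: 0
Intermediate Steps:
V(M, k) = 0 (V(M, k) = 0*(-4 + k) = 0)
24*V(-22, 10) = 24*0 = 0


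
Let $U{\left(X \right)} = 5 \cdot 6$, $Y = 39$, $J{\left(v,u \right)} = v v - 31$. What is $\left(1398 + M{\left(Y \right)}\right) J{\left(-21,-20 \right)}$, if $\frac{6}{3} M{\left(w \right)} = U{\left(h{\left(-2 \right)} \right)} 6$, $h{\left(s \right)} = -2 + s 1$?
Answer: $610080$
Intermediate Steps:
$J{\left(v,u \right)} = -31 + v^{2}$ ($J{\left(v,u \right)} = v^{2} - 31 = -31 + v^{2}$)
$h{\left(s \right)} = -2 + s$
$U{\left(X \right)} = 30$
$M{\left(w \right)} = 90$ ($M{\left(w \right)} = \frac{30 \cdot 6}{2} = \frac{1}{2} \cdot 180 = 90$)
$\left(1398 + M{\left(Y \right)}\right) J{\left(-21,-20 \right)} = \left(1398 + 90\right) \left(-31 + \left(-21\right)^{2}\right) = 1488 \left(-31 + 441\right) = 1488 \cdot 410 = 610080$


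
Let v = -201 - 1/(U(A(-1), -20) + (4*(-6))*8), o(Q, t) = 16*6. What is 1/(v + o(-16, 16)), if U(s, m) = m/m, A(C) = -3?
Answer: -191/20054 ≈ -0.0095243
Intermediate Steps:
o(Q, t) = 96
U(s, m) = 1
v = -38390/191 (v = -201 - 1/(1 + (4*(-6))*8) = -201 - 1/(1 - 24*8) = -201 - 1/(1 - 192) = -201 - 1/(-191) = -201 - 1*(-1/191) = -201 + 1/191 = -38390/191 ≈ -200.99)
1/(v + o(-16, 16)) = 1/(-38390/191 + 96) = 1/(-20054/191) = -191/20054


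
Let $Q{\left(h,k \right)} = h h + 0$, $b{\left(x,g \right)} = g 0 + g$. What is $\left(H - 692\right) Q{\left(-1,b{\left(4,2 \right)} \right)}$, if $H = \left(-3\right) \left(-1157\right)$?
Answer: $2779$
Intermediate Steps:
$b{\left(x,g \right)} = g$ ($b{\left(x,g \right)} = 0 + g = g$)
$Q{\left(h,k \right)} = h^{2}$ ($Q{\left(h,k \right)} = h^{2} + 0 = h^{2}$)
$H = 3471$
$\left(H - 692\right) Q{\left(-1,b{\left(4,2 \right)} \right)} = \left(3471 - 692\right) \left(-1\right)^{2} = \left(3471 - 692\right) 1 = 2779 \cdot 1 = 2779$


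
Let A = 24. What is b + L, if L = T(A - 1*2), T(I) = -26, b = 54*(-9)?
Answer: -512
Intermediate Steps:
b = -486
L = -26
b + L = -486 - 26 = -512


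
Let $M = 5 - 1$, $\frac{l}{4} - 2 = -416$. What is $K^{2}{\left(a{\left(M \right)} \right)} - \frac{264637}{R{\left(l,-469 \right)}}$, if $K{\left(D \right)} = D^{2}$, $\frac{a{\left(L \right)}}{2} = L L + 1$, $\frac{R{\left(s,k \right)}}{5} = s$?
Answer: $\frac{11065126717}{8280} \approx 1.3364 \cdot 10^{6}$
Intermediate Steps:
$l = -1656$ ($l = 8 + 4 \left(-416\right) = 8 - 1664 = -1656$)
$R{\left(s,k \right)} = 5 s$
$M = 4$
$a{\left(L \right)} = 2 + 2 L^{2}$ ($a{\left(L \right)} = 2 \left(L L + 1\right) = 2 \left(L^{2} + 1\right) = 2 \left(1 + L^{2}\right) = 2 + 2 L^{2}$)
$K^{2}{\left(a{\left(M \right)} \right)} - \frac{264637}{R{\left(l,-469 \right)}} = \left(\left(2 + 2 \cdot 4^{2}\right)^{2}\right)^{2} - \frac{264637}{5 \left(-1656\right)} = \left(\left(2 + 2 \cdot 16\right)^{2}\right)^{2} - \frac{264637}{-8280} = \left(\left(2 + 32\right)^{2}\right)^{2} - - \frac{264637}{8280} = \left(34^{2}\right)^{2} + \frac{264637}{8280} = 1156^{2} + \frac{264637}{8280} = 1336336 + \frac{264637}{8280} = \frac{11065126717}{8280}$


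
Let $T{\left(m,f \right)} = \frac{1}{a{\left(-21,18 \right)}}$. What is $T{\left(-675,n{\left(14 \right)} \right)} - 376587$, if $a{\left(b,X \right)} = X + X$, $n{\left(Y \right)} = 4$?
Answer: $- \frac{13557131}{36} \approx -3.7659 \cdot 10^{5}$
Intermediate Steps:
$a{\left(b,X \right)} = 2 X$
$T{\left(m,f \right)} = \frac{1}{36}$ ($T{\left(m,f \right)} = \frac{1}{2 \cdot 18} = \frac{1}{36}$)
$T{\left(-675,n{\left(14 \right)} \right)} - 376587 = \frac{1}{36} - 376587 = - \frac{13557131}{36}$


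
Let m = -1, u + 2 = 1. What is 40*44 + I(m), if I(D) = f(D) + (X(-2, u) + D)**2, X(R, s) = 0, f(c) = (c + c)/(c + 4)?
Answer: 5281/3 ≈ 1760.3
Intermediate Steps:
u = -1 (u = -2 + 1 = -1)
f(c) = 2*c/(4 + c) (f(c) = (2*c)/(4 + c) = 2*c/(4 + c))
I(D) = D**2 + 2*D/(4 + D) (I(D) = 2*D/(4 + D) + (0 + D)**2 = 2*D/(4 + D) + D**2 = D**2 + 2*D/(4 + D))
40*44 + I(m) = 40*44 - (2 - (4 - 1))/(4 - 1) = 1760 - 1*(2 - 1*3)/3 = 1760 - 1*1/3*(2 - 3) = 1760 - 1*1/3*(-1) = 1760 + 1/3 = 5281/3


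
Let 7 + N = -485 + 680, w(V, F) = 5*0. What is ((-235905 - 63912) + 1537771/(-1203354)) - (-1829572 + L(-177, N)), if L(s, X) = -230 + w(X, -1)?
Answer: 1841112031919/1203354 ≈ 1.5300e+6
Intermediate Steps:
w(V, F) = 0
N = 188 (N = -7 + (-485 + 680) = -7 + 195 = 188)
L(s, X) = -230 (L(s, X) = -230 + 0 = -230)
((-235905 - 63912) + 1537771/(-1203354)) - (-1829572 + L(-177, N)) = ((-235905 - 63912) + 1537771/(-1203354)) - (-1829572 - 230) = (-299817 + 1537771*(-1/1203354)) - 1*(-1829802) = (-299817 - 1537771/1203354) + 1829802 = -360787523989/1203354 + 1829802 = 1841112031919/1203354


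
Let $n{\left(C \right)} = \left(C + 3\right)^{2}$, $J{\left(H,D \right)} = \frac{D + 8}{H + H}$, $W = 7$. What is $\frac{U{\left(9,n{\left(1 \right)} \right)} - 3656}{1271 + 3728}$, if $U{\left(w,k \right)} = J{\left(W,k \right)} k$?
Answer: $- \frac{25400}{34993} \approx -0.72586$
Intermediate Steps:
$J{\left(H,D \right)} = \frac{8 + D}{2 H}$
$n{\left(C \right)} = \left(3 + C\right)^{2}$
$U{\left(w,k \right)} = k \left(\frac{4}{7} + \frac{k}{14}\right)$ ($U{\left(w,k \right)} = \frac{8 + k}{2 \cdot 7} k = \frac{1}{2} \cdot \frac{1}{7} \left(8 + k\right) k = \left(\frac{4}{7} + \frac{k}{14}\right) k = k \left(\frac{4}{7} + \frac{k}{14}\right)$)
$\frac{U{\left(9,n{\left(1 \right)} \right)} - 3656}{1271 + 3728} = \frac{\frac{\left(3 + 1\right)^{2} \left(8 + \left(3 + 1\right)^{2}\right)}{14} - 3656}{1271 + 3728} = \frac{\frac{4^{2} \left(8 + 4^{2}\right)}{14} - 3656}{4999} = \left(\frac{1}{14} \cdot 16 \left(8 + 16\right) - 3656\right) \frac{1}{4999} = \left(\frac{1}{14} \cdot 16 \cdot 24 - 3656\right) \frac{1}{4999} = \left(\frac{192}{7} - 3656\right) \frac{1}{4999} = \left(- \frac{25400}{7}\right) \frac{1}{4999} = - \frac{25400}{34993}$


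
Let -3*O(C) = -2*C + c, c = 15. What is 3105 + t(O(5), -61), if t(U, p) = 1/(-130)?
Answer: 403649/130 ≈ 3105.0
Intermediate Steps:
O(C) = -5 + 2*C/3 (O(C) = -(-2*C + 15)/3 = -(15 - 2*C)/3 = -5 + 2*C/3)
t(U, p) = -1/130
3105 + t(O(5), -61) = 3105 - 1/130 = 403649/130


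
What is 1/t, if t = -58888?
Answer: -1/58888 ≈ -1.6981e-5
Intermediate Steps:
1/t = 1/(-58888) = -1/58888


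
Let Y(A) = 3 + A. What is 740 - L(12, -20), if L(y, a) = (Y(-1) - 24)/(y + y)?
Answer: 8891/12 ≈ 740.92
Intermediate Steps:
L(y, a) = -11/y (L(y, a) = ((3 - 1) - 24)/(y + y) = (2 - 24)/((2*y)) = -11/y)
740 - L(12, -20) = 740 - (-11)/12 = 740 - 1*(-11/12) = 740 + 11/12 = 8891/12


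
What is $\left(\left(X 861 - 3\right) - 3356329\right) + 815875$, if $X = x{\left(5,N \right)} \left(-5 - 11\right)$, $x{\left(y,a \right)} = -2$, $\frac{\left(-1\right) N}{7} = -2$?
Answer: $-2512905$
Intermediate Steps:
$N = 14$ ($N = \left(-7\right) \left(-2\right) = 14$)
$X = 32$ ($X = - 2 \left(-5 - 11\right) = \left(-2\right) \left(-16\right) = 32$)
$\left(\left(X 861 - 3\right) - 3356329\right) + 815875 = \left(\left(32 \cdot 861 - 3\right) - 3356329\right) + 815875 = \left(\left(27552 - 3\right) - 3356329\right) + 815875 = \left(27549 - 3356329\right) + 815875 = -3328780 + 815875 = -2512905$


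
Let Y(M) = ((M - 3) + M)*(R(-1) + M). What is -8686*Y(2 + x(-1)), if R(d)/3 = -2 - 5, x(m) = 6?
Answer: 1467934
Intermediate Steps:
R(d) = -21 (R(d) = 3*(-2 - 5) = 3*(-7) = -21)
Y(M) = (-21 + M)*(-3 + 2*M) (Y(M) = ((M - 3) + M)*(-21 + M) = ((-3 + M) + M)*(-21 + M) = (-3 + 2*M)*(-21 + M) = (-21 + M)*(-3 + 2*M))
-8686*Y(2 + x(-1)) = -8686*(63 - 45*(2 + 6) + 2*(2 + 6)²) = -8686*(63 - 45*8 + 2*8²) = -8686*(63 - 360 + 2*64) = -8686*(63 - 360 + 128) = -8686*(-169) = 1467934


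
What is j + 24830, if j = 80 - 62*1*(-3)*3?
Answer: 25468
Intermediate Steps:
j = 638 (j = 80 - (-186)*3 = 80 - 62*(-9) = 80 + 558 = 638)
j + 24830 = 638 + 24830 = 25468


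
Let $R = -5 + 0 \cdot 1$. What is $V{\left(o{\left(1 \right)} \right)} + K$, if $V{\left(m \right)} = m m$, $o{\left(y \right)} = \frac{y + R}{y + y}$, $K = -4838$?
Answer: $-4834$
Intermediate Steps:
$R = -5$ ($R = -5 + 0 = -5$)
$o{\left(y \right)} = \frac{-5 + y}{2 y}$ ($o{\left(y \right)} = \frac{y - 5}{y + y} = \frac{-5 + y}{2 y}$)
$V{\left(m \right)} = m^{2}$
$V{\left(o{\left(1 \right)} \right)} + K = \left(\frac{-5 + 1}{2 \cdot 1}\right)^{2} - 4838 = \left(\frac{1}{2} \cdot 1 \left(-4\right)\right)^{2} - 4838 = \left(-2\right)^{2} - 4838 = 4 - 4838 = -4834$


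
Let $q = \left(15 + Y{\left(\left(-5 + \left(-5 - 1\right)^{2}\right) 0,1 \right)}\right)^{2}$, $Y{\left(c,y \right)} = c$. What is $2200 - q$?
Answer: $1975$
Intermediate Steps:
$q = 225$ ($q = \left(15 + \left(-5 + \left(-5 - 1\right)^{2}\right) 0\right)^{2} = \left(15 + \left(-5 + \left(-6\right)^{2}\right) 0\right)^{2} = \left(15 + \left(-5 + 36\right) 0\right)^{2} = \left(15 + 31 \cdot 0\right)^{2} = \left(15 + 0\right)^{2} = 15^{2} = 225$)
$2200 - q = 2200 - 225 = 1975$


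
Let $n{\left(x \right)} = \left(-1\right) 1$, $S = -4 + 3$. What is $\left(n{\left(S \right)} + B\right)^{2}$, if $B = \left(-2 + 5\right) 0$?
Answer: $1$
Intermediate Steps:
$B = 0$ ($B = 3 \cdot 0 = 0$)
$S = -1$
$n{\left(x \right)} = -1$
$\left(n{\left(S \right)} + B\right)^{2} = \left(-1 + 0\right)^{2} = \left(-1\right)^{2} = 1$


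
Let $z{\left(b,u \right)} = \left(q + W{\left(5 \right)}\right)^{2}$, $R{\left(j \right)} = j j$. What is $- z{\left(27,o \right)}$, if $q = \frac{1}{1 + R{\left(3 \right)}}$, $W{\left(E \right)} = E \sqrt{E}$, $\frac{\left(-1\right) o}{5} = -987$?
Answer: $- \frac{12501}{100} - \sqrt{5} \approx -127.25$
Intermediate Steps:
$o = 4935$ ($o = \left(-5\right) \left(-987\right) = 4935$)
$R{\left(j \right)} = j^{2}$
$W{\left(E \right)} = E^{\frac{3}{2}}$
$q = \frac{1}{10}$ ($q = \frac{1}{1 + 3^{2}} = \frac{1}{1 + 9} = \frac{1}{10} \approx 0.1$)
$z{\left(b,u \right)} = \left(\frac{1}{10} + 5 \sqrt{5}\right)^{2}$ ($z{\left(b,u \right)} = \left(\frac{1}{10} + 5^{\frac{3}{2}}\right)^{2} = \left(\frac{1}{10} + 5 \sqrt{5}\right)^{2}$)
$- z{\left(27,o \right)} = - (\frac{12501}{100} + \sqrt{5}) = - \frac{12501}{100} - \sqrt{5}$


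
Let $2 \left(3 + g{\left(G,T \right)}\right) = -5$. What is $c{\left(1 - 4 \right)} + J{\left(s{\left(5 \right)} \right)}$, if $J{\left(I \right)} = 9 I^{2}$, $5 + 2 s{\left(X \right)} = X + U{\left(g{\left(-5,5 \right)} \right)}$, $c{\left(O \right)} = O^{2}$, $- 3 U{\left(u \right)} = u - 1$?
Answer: $\frac{313}{16} \approx 19.563$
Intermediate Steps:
$g{\left(G,T \right)} = - \frac{11}{2}$ ($g{\left(G,T \right)} = -3 + \frac{1}{2} \left(-5\right) = -3 - \frac{5}{2} = - \frac{11}{2}$)
$U{\left(u \right)} = \frac{1}{3} - \frac{u}{3}$ ($U{\left(u \right)} = - \frac{u - 1}{3} = - \frac{-1 + u}{3} = \frac{1}{3} - \frac{u}{3}$)
$s{\left(X \right)} = - \frac{17}{12} + \frac{X}{2}$ ($s{\left(X \right)} = - \frac{5}{2} + \frac{X + \left(\frac{1}{3} - - \frac{11}{6}\right)}{2} = - \frac{5}{2} + \frac{X + \left(\frac{1}{3} + \frac{11}{6}\right)}{2} = - \frac{5}{2} + \frac{X + \frac{13}{6}}{2} = - \frac{5}{2} + \frac{\frac{13}{6} + X}{2} = - \frac{5}{2} + \left(\frac{13}{12} + \frac{X}{2}\right) = - \frac{17}{12} + \frac{X}{2}$)
$c{\left(1 - 4 \right)} + J{\left(s{\left(5 \right)} \right)} = \left(1 - 4\right)^{2} + 9 \left(- \frac{17}{12} + \frac{1}{2} \cdot 5\right)^{2} = \left(1 - 4\right)^{2} + 9 \left(- \frac{17}{12} + \frac{5}{2}\right)^{2} = \left(-3\right)^{2} + 9 \left(\frac{13}{12}\right)^{2} = 9 + 9 \cdot \frac{169}{144} = 9 + \frac{169}{16} = \frac{313}{16}$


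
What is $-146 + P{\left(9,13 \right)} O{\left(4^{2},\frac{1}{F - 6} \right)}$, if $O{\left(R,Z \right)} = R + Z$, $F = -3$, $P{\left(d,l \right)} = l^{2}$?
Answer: $\frac{22853}{9} \approx 2539.2$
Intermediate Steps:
$-146 + P{\left(9,13 \right)} O{\left(4^{2},\frac{1}{F - 6} \right)} = -146 + 13^{2} \left(4^{2} + \frac{1}{-3 - 6}\right) = -146 + 169 \left(16 + \frac{1}{-9}\right) = -146 + 169 \left(16 - \frac{1}{9}\right) = -146 + 169 \cdot \frac{143}{9} = -146 + \frac{24167}{9} = \frac{22853}{9}$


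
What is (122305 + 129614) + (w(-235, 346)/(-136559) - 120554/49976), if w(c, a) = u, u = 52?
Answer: 859624113678129/3412336292 ≈ 2.5192e+5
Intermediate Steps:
w(c, a) = 52
(122305 + 129614) + (w(-235, 346)/(-136559) - 120554/49976) = (122305 + 129614) + (52/(-136559) - 120554/49976) = 251919 + (52*(-1/136559) - 120554*1/49976) = 251919 + (-52/136559 - 60277/24988) = 251919 - 8232666219/3412336292 = 859624113678129/3412336292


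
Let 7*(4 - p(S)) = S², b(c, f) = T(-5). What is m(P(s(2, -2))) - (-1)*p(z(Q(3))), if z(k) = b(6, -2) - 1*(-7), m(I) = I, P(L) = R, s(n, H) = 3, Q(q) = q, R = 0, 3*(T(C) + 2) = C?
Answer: 152/63 ≈ 2.4127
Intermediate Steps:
T(C) = -2 + C/3
P(L) = 0
b(c, f) = -11/3 (b(c, f) = -2 + (⅓)*(-5) = -2 - 5/3 = -11/3)
z(k) = 10/3 (z(k) = -11/3 - 1*(-7) = -11/3 + 7 = 10/3)
p(S) = 4 - S²/7
m(P(s(2, -2))) - (-1)*p(z(Q(3))) = 0 - (-1)*(4 - (10/3)²/7) = 0 - (-1)*(4 - ⅐*100/9) = 0 - (-1)*(4 - 100/63) = 0 - (-1)*152/63 = 0 - 1*(-152/63) = 0 + 152/63 = 152/63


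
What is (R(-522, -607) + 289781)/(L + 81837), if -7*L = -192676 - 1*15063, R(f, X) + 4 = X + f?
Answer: 144324/55757 ≈ 2.5884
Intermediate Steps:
R(f, X) = -4 + X + f (R(f, X) = -4 + (X + f) = -4 + X + f)
L = 29677 (L = -(-192676 - 1*15063)/7 = -(-192676 - 15063)/7 = -1/7*(-207739) = 29677)
(R(-522, -607) + 289781)/(L + 81837) = ((-4 - 607 - 522) + 289781)/(29677 + 81837) = (-1133 + 289781)/111514 = 288648*(1/111514) = 144324/55757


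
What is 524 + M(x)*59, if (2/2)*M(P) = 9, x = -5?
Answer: 1055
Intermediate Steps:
M(P) = 9
524 + M(x)*59 = 524 + 9*59 = 524 + 531 = 1055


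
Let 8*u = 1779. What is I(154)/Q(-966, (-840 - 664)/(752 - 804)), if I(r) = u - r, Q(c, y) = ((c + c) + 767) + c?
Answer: -547/17048 ≈ -0.032086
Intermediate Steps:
u = 1779/8 (u = (⅛)*1779 = 1779/8 ≈ 222.38)
Q(c, y) = 767 + 3*c (Q(c, y) = (2*c + 767) + c = (767 + 2*c) + c = 767 + 3*c)
I(r) = 1779/8 - r
I(154)/Q(-966, (-840 - 664)/(752 - 804)) = (1779/8 - 1*154)/(767 + 3*(-966)) = (1779/8 - 154)/(767 - 2898) = (547/8)/(-2131) = (547/8)*(-1/2131) = -547/17048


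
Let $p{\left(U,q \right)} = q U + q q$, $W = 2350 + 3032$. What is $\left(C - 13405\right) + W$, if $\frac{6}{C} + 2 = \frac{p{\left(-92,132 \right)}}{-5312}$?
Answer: $- \frac{3988427}{497} \approx -8025.0$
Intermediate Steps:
$W = 5382$
$p{\left(U,q \right)} = q^{2} + U q$ ($p{\left(U,q \right)} = U q + q^{2} = q^{2} + U q$)
$C = - \frac{996}{497}$ ($C = \frac{6}{-2 + \frac{132 \left(-92 + 132\right)}{-5312}} = \frac{6}{-2 + 132 \cdot 40 \left(- \frac{1}{5312}\right)} = \frac{6}{-2 + 5280 \left(- \frac{1}{5312}\right)} = \frac{6}{-2 - \frac{165}{166}} = \frac{6}{- \frac{497}{166}} = 6 \left(- \frac{166}{497}\right) = - \frac{996}{497} \approx -2.004$)
$\left(C - 13405\right) + W = \left(- \frac{996}{497} - 13405\right) + 5382 = - \frac{6663281}{497} + 5382 = - \frac{3988427}{497}$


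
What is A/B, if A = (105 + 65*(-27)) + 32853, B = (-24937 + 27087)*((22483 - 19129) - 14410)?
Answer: -31203/23770400 ≈ -0.0013127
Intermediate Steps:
B = -23770400 (B = 2150*(3354 - 14410) = 2150*(-11056) = -23770400)
A = 31203 (A = (105 - 1755) + 32853 = -1650 + 32853 = 31203)
A/B = 31203/(-23770400) = 31203*(-1/23770400) = -31203/23770400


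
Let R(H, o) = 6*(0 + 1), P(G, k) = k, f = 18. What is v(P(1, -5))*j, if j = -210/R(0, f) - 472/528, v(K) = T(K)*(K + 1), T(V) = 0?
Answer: 0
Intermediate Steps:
R(H, o) = 6 (R(H, o) = 6*1 = 6)
v(K) = 0 (v(K) = 0*(K + 1) = 0*(1 + K) = 0)
j = -2369/66 (j = -210/6 - 472/528 = -210*⅙ - 472*1/528 = -35 - 59/66 = -2369/66 ≈ -35.894)
v(P(1, -5))*j = 0*(-2369/66) = 0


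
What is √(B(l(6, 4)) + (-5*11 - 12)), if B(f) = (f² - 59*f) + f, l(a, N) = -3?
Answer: 2*√29 ≈ 10.770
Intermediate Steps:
B(f) = f² - 58*f
√(B(l(6, 4)) + (-5*11 - 12)) = √(-3*(-58 - 3) + (-5*11 - 12)) = √(-3*(-61) + (-55 - 12)) = √(183 - 67) = √116 = 2*√29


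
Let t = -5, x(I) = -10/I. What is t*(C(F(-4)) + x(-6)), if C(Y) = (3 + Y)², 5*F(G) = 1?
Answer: -893/15 ≈ -59.533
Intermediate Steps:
F(G) = ⅕ (F(G) = (⅕)*1 = ⅕)
t*(C(F(-4)) + x(-6)) = -5*((3 + ⅕)² - 10/(-6)) = -5*((16/5)² - 10*(-⅙)) = -5*(256/25 + 5/3) = -5*893/75 = -893/15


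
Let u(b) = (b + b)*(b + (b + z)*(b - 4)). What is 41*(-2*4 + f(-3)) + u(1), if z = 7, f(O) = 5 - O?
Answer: -46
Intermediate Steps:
u(b) = 2*b*(b + (-4 + b)*(7 + b)) (u(b) = (b + b)*(b + (b + 7)*(b - 4)) = (2*b)*(b + (7 + b)*(-4 + b)) = (2*b)*(b + (-4 + b)*(7 + b)) = 2*b*(b + (-4 + b)*(7 + b)))
41*(-2*4 + f(-3)) + u(1) = 41*(-2*4 + (5 - 1*(-3))) + 2*1*(-28 + 1**2 + 4*1) = 41*(-8 + (5 + 3)) + 2*1*(-28 + 1 + 4) = 41*(-8 + 8) + 2*1*(-23) = 41*0 - 46 = 0 - 46 = -46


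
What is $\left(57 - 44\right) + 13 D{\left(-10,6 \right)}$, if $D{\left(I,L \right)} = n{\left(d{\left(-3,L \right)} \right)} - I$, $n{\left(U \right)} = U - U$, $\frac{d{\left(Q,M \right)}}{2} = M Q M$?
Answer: $143$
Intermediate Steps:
$d{\left(Q,M \right)} = 2 Q M^{2}$ ($d{\left(Q,M \right)} = 2 M Q M = 2 Q M^{2}$)
$n{\left(U \right)} = 0$
$D{\left(I,L \right)} = - I$ ($D{\left(I,L \right)} = 0 - I = - I$)
$\left(57 - 44\right) + 13 D{\left(-10,6 \right)} = \left(57 - 44\right) + 13 \left(\left(-1\right) \left(-10\right)\right) = 13 + 13 \cdot 10 = 13 + 130 = 143$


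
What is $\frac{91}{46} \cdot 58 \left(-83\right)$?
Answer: $- \frac{219037}{23} \approx -9523.3$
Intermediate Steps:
$\frac{91}{46} \cdot 58 \left(-83\right) = \frac{2639}{23} \left(-83\right) = - \frac{219037}{23}$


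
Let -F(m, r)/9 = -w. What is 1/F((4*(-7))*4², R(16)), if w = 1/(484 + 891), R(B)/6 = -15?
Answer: 1375/9 ≈ 152.78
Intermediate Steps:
R(B) = -90 (R(B) = 6*(-15) = -90)
w = 1/1375 ≈ 0.00072727
F(m, r) = 9/1375 (F(m, r) = -(-9)/1375 = -9*(-1/1375) = 9/1375)
1/F((4*(-7))*4², R(16)) = 1/(9/1375) = 1375/9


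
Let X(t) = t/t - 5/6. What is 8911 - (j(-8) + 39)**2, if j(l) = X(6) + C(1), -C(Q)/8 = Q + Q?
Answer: 301475/36 ≈ 8374.3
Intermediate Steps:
X(t) = 1/6 (X(t) = 1 - 5*1/6 = 1 - 5/6 = 1/6)
C(Q) = -16*Q (C(Q) = -8*(Q + Q) = -16*Q)
j(l) = -95/6 (j(l) = 1/6 - 16*1 = 1/6 - 16 = -95/6)
8911 - (j(-8) + 39)**2 = 8911 - (-95/6 + 39)**2 = 8911 - (139/6)**2 = 8911 - 1*19321/36 = 8911 - 19321/36 = 301475/36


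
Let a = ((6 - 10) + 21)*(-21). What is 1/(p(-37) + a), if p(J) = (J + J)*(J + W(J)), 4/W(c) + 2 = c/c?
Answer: 1/2677 ≈ 0.00037355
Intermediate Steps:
a = -357 (a = (-4 + 21)*(-21) = 17*(-21) = -357)
W(c) = -4 (W(c) = 4/(-2 + c/c) = 4/(-2 + 1) = 4/(-1) = 4*(-1) = -4)
p(J) = 2*J*(-4 + J) (p(J) = (J + J)*(J - 4) = (2*J)*(-4 + J) = 2*J*(-4 + J))
1/(p(-37) + a) = 1/(2*(-37)*(-4 - 37) - 357) = 1/(2*(-37)*(-41) - 357) = 1/(3034 - 357) = 1/2677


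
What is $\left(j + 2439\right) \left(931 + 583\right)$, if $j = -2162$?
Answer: $419378$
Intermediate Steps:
$\left(j + 2439\right) \left(931 + 583\right) = \left(-2162 + 2439\right) \left(931 + 583\right) = 277 \cdot 1514 = 419378$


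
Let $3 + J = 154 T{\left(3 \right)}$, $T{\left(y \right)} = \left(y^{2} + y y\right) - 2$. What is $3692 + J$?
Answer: $6153$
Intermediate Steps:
$T{\left(y \right)} = -2 + 2 y^{2}$ ($T{\left(y \right)} = \left(y^{2} + y^{2}\right) - 2 = 2 y^{2} - 2 = -2 + 2 y^{2}$)
$J = 2461$ ($J = -3 + 154 \left(-2 + 2 \cdot 3^{2}\right) = -3 + 154 \left(-2 + 2 \cdot 9\right) = -3 + 154 \left(-2 + 18\right) = -3 + 154 \cdot 16 = -3 + 2464 = 2461$)
$3692 + J = 3692 + 2461 = 6153$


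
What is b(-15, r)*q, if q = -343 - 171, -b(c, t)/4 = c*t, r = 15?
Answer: -462600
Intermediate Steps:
b(c, t) = -4*c*t
q = -514
b(-15, r)*q = -4*(-15)*15*(-514) = 900*(-514) = -462600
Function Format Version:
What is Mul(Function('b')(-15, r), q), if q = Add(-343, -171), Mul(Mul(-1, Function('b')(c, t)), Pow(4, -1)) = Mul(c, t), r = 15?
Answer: -462600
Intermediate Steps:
Function('b')(c, t) = Mul(-4, c, t) (Function('b')(c, t) = Mul(-4, Mul(c, t)) = Mul(-4, c, t))
q = -514
Mul(Function('b')(-15, r), q) = Mul(Mul(-4, -15, 15), -514) = Mul(900, -514) = -462600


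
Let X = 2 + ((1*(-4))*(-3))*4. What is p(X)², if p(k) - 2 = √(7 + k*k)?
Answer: (2 + √2507)² ≈ 2711.3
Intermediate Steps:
X = 50 (X = 2 - 4*(-3)*4 = 2 + 12*4 = 2 + 48 = 50)
p(k) = 2 + √(7 + k²) (p(k) = 2 + √(7 + k*k) = 2 + √(7 + k²))
p(X)² = (2 + √(7 + 50²))² = (2 + √(7 + 2500))² = (2 + √2507)²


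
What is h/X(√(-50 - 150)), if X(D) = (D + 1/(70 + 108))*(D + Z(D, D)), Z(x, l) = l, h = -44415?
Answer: 78180270/704089 + 87843*I*√2/2816356 ≈ 111.04 + 0.04411*I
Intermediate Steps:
X(D) = 2*D*(1/178 + D) (X(D) = (D + 1/(70 + 108))*(D + D) = (D + 1/178)*(2*D) = (1/178 + D)*(2*D) = 2*D*(1/178 + D))
h/X(√(-50 - 150)) = -44415*89/((1 + 178*√(-50 - 150))*√(-50 - 150)) = -44415*(-89*I*√2/(20*(1 + 178*√(-200)))) = -44415*(-89*I*√2/(20*(1 + 178*(10*I*√2)))) = -44415*(-89*I*√2/(20*(1 + 1780*I*√2))) = -(-790587)*I*√2/(4*(1 + 1780*I*√2)) = 790587*I*√2/(4*(1 + 1780*I*√2))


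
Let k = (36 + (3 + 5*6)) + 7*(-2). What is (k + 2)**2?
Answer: 3249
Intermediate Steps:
k = 55 (k = (36 + (3 + 30)) - 14 = (36 + 33) - 14 = 69 - 14 = 55)
(k + 2)**2 = (55 + 2)**2 = 57**2 = 3249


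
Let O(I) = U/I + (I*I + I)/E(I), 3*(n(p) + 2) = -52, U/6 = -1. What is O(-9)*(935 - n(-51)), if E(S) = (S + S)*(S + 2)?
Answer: 10634/9 ≈ 1181.6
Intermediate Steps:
U = -6 (U = 6*(-1) = -6)
n(p) = -58/3 (n(p) = -2 + (⅓)*(-52) = -2 - 52/3 = -58/3)
E(S) = 2*S*(2 + S) (E(S) = (2*S)*(2 + S) = 2*S*(2 + S))
O(I) = -6/I + (I + I²)/(2*I*(2 + I)) (O(I) = -6/I + (I*I + I)/((2*I*(2 + I))) = -6/I + (I² + I)*(1/(2*I*(2 + I))) = -6/I + (I + I²)*(1/(2*I*(2 + I))) = -6/I + (I + I²)/(2*I*(2 + I)))
O(-9)*(935 - n(-51)) = ((½)*(-24 + (-9)² - 11*(-9))/(-9*(2 - 9)))*(935 - 1*(-58/3)) = ((½)*(-⅑)*(-24 + 81 + 99)/(-7))*(935 + 58/3) = ((½)*(-⅑)*(-⅐)*156)*(2863/3) = (26/21)*(2863/3) = 10634/9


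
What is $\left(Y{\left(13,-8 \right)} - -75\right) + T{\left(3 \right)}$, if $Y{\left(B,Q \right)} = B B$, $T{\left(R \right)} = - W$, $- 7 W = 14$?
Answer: $246$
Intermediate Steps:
$W = -2$ ($W = \left(- \frac{1}{7}\right) 14 = -2$)
$T{\left(R \right)} = 2$ ($T{\left(R \right)} = \left(-1\right) \left(-2\right) = 2$)
$Y{\left(B,Q \right)} = B^{2}$
$\left(Y{\left(13,-8 \right)} - -75\right) + T{\left(3 \right)} = \left(13^{2} - -75\right) + 2 = \left(169 + 75\right) + 2 = 244 + 2 = 246$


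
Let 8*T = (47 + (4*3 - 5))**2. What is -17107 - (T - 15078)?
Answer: -4787/2 ≈ -2393.5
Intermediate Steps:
T = 729/2 (T = (47 + (4*3 - 5))**2/8 = (47 + (12 - 5))**2/8 = (47 + 7)**2/8 = (1/8)*54**2 = (1/8)*2916 = 729/2 ≈ 364.50)
-17107 - (T - 15078) = -17107 - (729/2 - 15078) = -17107 - 1*(-29427/2) = -17107 + 29427/2 = -4787/2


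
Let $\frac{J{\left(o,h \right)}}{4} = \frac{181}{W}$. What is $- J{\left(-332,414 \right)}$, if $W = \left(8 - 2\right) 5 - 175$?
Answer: $\frac{724}{145} \approx 4.9931$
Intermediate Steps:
$W = -145$ ($W = 6 \cdot 5 - 175 = 30 - 175 = -145$)
$J{\left(o,h \right)} = - \frac{724}{145}$ ($J{\left(o,h \right)} = 4 \frac{181}{-145} = 4 \cdot 181 \left(- \frac{1}{145}\right) = 4 \left(- \frac{181}{145}\right) = - \frac{724}{145}$)
$- J{\left(-332,414 \right)} = \left(-1\right) \left(- \frac{724}{145}\right) = \frac{724}{145}$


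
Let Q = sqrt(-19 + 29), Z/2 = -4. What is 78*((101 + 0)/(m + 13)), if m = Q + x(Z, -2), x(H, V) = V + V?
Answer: 70902/71 - 7878*sqrt(10)/71 ≈ 647.74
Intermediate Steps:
Z = -8 (Z = 2*(-4) = -8)
x(H, V) = 2*V
Q = sqrt(10) ≈ 3.1623
m = -4 + sqrt(10) (m = sqrt(10) + 2*(-2) = sqrt(10) - 4 = -4 + sqrt(10) ≈ -0.83772)
78*((101 + 0)/(m + 13)) = 78*((101 + 0)/((-4 + sqrt(10)) + 13)) = 78*(101/(9 + sqrt(10))) = 7878/(9 + sqrt(10))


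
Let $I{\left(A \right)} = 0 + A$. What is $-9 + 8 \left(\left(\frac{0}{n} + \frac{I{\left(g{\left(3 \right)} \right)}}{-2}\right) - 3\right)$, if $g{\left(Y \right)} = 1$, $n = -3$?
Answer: $-37$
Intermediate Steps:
$I{\left(A \right)} = A$
$-9 + 8 \left(\left(\frac{0}{n} + \frac{I{\left(g{\left(3 \right)} \right)}}{-2}\right) - 3\right) = -9 + 8 \left(\left(\frac{0}{-3} + 1 \frac{1}{-2}\right) - 3\right) = -9 + 8 \left(\left(0 \left(- \frac{1}{3}\right) + 1 \left(- \frac{1}{2}\right)\right) - 3\right) = -9 + 8 \left(\left(0 - \frac{1}{2}\right) - 3\right) = -9 + 8 \left(- \frac{1}{2} - 3\right) = -9 + 8 \left(- \frac{7}{2}\right) = -9 - 28 = -37$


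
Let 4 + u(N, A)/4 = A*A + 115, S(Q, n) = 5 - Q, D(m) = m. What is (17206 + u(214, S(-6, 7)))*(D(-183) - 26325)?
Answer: -480696072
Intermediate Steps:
u(N, A) = 444 + 4*A² (u(N, A) = -16 + 4*(A*A + 115) = -16 + 4*(A² + 115) = -16 + 4*(115 + A²) = -16 + (460 + 4*A²) = 444 + 4*A²)
(17206 + u(214, S(-6, 7)))*(D(-183) - 26325) = (17206 + (444 + 4*(5 - 1*(-6))²))*(-183 - 26325) = (17206 + (444 + 4*(5 + 6)²))*(-26508) = (17206 + (444 + 4*11²))*(-26508) = (17206 + (444 + 4*121))*(-26508) = (17206 + (444 + 484))*(-26508) = (17206 + 928)*(-26508) = 18134*(-26508) = -480696072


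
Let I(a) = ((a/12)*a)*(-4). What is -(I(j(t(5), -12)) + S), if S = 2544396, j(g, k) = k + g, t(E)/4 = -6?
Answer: -2543964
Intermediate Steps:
t(E) = -24 (t(E) = 4*(-6) = -24)
j(g, k) = g + k
I(a) = -a**2/3 (I(a) = ((a*(1/12))*a)*(-4) = ((a/12)*a)*(-4) = (a**2/12)*(-4) = -a**2/3)
-(I(j(t(5), -12)) + S) = -(-(-24 - 12)**2/3 + 2544396) = -(-1/3*(-36)**2 + 2544396) = -(-1/3*1296 + 2544396) = -(-432 + 2544396) = -1*2543964 = -2543964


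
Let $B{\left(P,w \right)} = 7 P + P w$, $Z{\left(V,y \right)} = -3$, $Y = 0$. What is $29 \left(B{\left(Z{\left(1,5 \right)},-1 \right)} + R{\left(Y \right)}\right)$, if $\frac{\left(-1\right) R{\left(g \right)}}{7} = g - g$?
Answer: $-522$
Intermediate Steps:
$R{\left(g \right)} = 0$ ($R{\left(g \right)} = - 7 \left(g - g\right) = \left(-7\right) 0 = 0$)
$29 \left(B{\left(Z{\left(1,5 \right)},-1 \right)} + R{\left(Y \right)}\right) = 29 \left(- 3 \left(7 - 1\right) + 0\right) = 29 \left(\left(-3\right) 6 + 0\right) = 29 \left(-18 + 0\right) = 29 \left(-18\right) = -522$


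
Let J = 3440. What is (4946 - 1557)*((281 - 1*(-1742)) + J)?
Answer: 18514107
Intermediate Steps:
(4946 - 1557)*((281 - 1*(-1742)) + J) = (4946 - 1557)*((281 - 1*(-1742)) + 3440) = 3389*((281 + 1742) + 3440) = 3389*(2023 + 3440) = 3389*5463 = 18514107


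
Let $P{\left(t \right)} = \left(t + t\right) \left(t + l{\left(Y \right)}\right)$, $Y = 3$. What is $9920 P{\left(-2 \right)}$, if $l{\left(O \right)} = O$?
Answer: $-39680$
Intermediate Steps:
$P{\left(t \right)} = 2 t \left(3 + t\right)$ ($P{\left(t \right)} = \left(t + t\right) \left(t + 3\right) = 2 t \left(3 + t\right)$)
$9920 P{\left(-2 \right)} = 9920 \cdot 2 \left(-2\right) \left(3 - 2\right) = 9920 \cdot 2 \left(-2\right) 1 = 9920 \left(-4\right) = -39680$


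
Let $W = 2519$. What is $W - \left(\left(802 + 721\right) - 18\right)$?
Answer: $1014$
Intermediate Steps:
$W - \left(\left(802 + 721\right) - 18\right) = 2519 - \left(\left(802 + 721\right) - 18\right) = 2519 - \left(1523 - 18\right) = 2519 - 1505 = 1014$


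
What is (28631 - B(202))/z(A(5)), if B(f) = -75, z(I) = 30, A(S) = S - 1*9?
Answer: 14353/15 ≈ 956.87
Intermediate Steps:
A(S) = -9 + S (A(S) = S - 9 = -9 + S)
(28631 - B(202))/z(A(5)) = (28631 - 1*(-75))/30 = (28631 + 75)*(1/30) = 28706*(1/30) = 14353/15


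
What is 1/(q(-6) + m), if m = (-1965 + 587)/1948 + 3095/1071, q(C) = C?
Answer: -1043154/3982313 ≈ -0.26195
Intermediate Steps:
m = 2276611/1043154 (m = -1378*1/1948 + 3095*(1/1071) = -689/974 + 3095/1071 = 2276611/1043154 ≈ 2.1824)
1/(q(-6) + m) = 1/(-6 + 2276611/1043154) = 1/(-3982313/1043154) = -1043154/3982313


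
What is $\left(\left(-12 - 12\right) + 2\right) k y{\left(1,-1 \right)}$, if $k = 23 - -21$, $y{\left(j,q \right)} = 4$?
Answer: $-3872$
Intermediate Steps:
$k = 44$ ($k = 23 + 21 = 44$)
$\left(\left(-12 - 12\right) + 2\right) k y{\left(1,-1 \right)} = \left(\left(-12 - 12\right) + 2\right) 44 \cdot 4 = \left(-24 + 2\right) 44 \cdot 4 = \left(-22\right) 44 \cdot 4 = \left(-968\right) 4 = -3872$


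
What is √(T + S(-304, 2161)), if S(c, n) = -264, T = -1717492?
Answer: 2*I*√429439 ≈ 1310.6*I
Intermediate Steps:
√(T + S(-304, 2161)) = √(-1717492 - 264) = √(-1717756) = 2*I*√429439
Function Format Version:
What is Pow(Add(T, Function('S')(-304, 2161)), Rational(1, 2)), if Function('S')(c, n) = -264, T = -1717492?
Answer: Mul(2, I, Pow(429439, Rational(1, 2))) ≈ Mul(1310.6, I)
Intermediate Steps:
Pow(Add(T, Function('S')(-304, 2161)), Rational(1, 2)) = Pow(Add(-1717492, -264), Rational(1, 2)) = Pow(-1717756, Rational(1, 2)) = Mul(2, I, Pow(429439, Rational(1, 2)))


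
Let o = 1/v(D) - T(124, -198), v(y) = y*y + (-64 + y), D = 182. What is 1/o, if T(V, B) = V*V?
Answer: -33242/511128991 ≈ -6.5036e-5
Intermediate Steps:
T(V, B) = V²
v(y) = -64 + y + y² (v(y) = y² + (-64 + y) = -64 + y + y²)
o = -511128991/33242 (o = 1/(-64 + 182 + 182²) - 1*124² = 1/(-64 + 182 + 33124) - 1*15376 = 1/33242 - 15376 = -511128991/33242 ≈ -15376.)
1/o = 1/(-511128991/33242) = -33242/511128991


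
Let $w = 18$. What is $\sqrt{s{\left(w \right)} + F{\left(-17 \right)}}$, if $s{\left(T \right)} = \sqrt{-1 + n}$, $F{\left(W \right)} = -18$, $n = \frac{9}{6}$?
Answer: $\frac{\sqrt{-72 + 2 \sqrt{2}}}{2} \approx 4.1585 i$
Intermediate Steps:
$n = \frac{3}{2}$ ($n = 9 \cdot \frac{1}{6} = \frac{3}{2} \approx 1.5$)
$s{\left(T \right)} = \frac{\sqrt{2}}{2}$ ($s{\left(T \right)} = \sqrt{-1 + \frac{3}{2}} = \sqrt{\frac{1}{2}} = \frac{\sqrt{2}}{2}$)
$\sqrt{s{\left(w \right)} + F{\left(-17 \right)}} = \sqrt{\frac{\sqrt{2}}{2} - 18} = \sqrt{-18 + \frac{\sqrt{2}}{2}}$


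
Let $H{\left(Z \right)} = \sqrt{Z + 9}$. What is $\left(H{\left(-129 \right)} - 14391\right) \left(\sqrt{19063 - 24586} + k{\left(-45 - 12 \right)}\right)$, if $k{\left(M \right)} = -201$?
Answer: $\left(201 - i \sqrt{5523}\right) \left(14391 - 2 i \sqrt{30}\right) \approx 2.8918 \cdot 10^{6} - 1.0717 \cdot 10^{6} i$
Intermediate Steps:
$H{\left(Z \right)} = \sqrt{9 + Z}$
$\left(H{\left(-129 \right)} - 14391\right) \left(\sqrt{19063 - 24586} + k{\left(-45 - 12 \right)}\right) = \left(\sqrt{9 - 129} - 14391\right) \left(\sqrt{19063 - 24586} - 201\right) = \left(\sqrt{-120} - 14391\right) \left(\sqrt{-5523} - 201\right) = \left(2 i \sqrt{30} - 14391\right) \left(i \sqrt{5523} - 201\right) = \left(-14391 + 2 i \sqrt{30}\right) \left(-201 + i \sqrt{5523}\right)$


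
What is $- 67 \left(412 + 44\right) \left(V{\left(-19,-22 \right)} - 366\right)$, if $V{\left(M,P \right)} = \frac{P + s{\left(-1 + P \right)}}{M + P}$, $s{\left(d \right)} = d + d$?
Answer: $\frac{456385776}{41} \approx 1.1131 \cdot 10^{7}$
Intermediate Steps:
$s{\left(d \right)} = 2 d$
$V{\left(M,P \right)} = \frac{-2 + 3 P}{M + P}$ ($V{\left(M,P \right)} = \frac{P + 2 \left(-1 + P\right)}{M + P} = \frac{P + \left(-2 + 2 P\right)}{M + P} = \frac{-2 + 3 P}{M + P}$)
$- 67 \left(412 + 44\right) \left(V{\left(-19,-22 \right)} - 366\right) = - 67 \left(412 + 44\right) \left(\frac{-2 + 3 \left(-22\right)}{-19 - 22} - 366\right) = - 67 \cdot 456 \left(\frac{-2 - 66}{-41} - 366\right) = - 67 \cdot 456 \left(\left(- \frac{1}{41}\right) \left(-68\right) - 366\right) = - 67 \cdot 456 \left(\frac{68}{41} - 366\right) = - 67 \cdot 456 \left(- \frac{14938}{41}\right) = \left(-67\right) \left(- \frac{6811728}{41}\right) = \frac{456385776}{41}$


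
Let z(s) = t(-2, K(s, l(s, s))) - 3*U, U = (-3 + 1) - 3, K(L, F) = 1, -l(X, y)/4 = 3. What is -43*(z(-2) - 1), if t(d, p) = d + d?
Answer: -430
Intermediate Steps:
l(X, y) = -12 (l(X, y) = -4*3 = -12)
U = -5 (U = -2 - 3 = -5)
t(d, p) = 2*d
z(s) = 11 (z(s) = 2*(-2) - 3*(-5) = -4 + 15 = 11)
-43*(z(-2) - 1) = -43*(11 - 1) = -43*10 = -430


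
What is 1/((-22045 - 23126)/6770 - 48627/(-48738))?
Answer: -27496355/156028284 ≈ -0.17623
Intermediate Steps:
1/((-22045 - 23126)/6770 - 48627/(-48738)) = 1/(-45171*1/6770 - 48627*(-1/48738)) = 1/(-45171/6770 + 16209/16246) = 1/(-156028284/27496355) = -27496355/156028284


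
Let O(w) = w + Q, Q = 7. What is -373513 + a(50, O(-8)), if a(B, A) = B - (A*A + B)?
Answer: -373514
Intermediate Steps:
O(w) = 7 + w (O(w) = w + 7 = 7 + w)
a(B, A) = -A**2 (a(B, A) = B - (A**2 + B) = B - (B + A**2) = B + (-B - A**2) = -A**2)
-373513 + a(50, O(-8)) = -373513 - (7 - 8)**2 = -373513 - 1*(-1)**2 = -373513 - 1*1 = -373513 - 1 = -373514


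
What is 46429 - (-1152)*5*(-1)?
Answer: 40669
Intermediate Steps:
46429 - (-1152)*5*(-1) = 46429 - (-1152)*(-5) = 46429 - 1*5760 = 46429 - 5760 = 40669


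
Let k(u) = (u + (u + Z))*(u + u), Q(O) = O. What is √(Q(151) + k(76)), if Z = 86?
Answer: √36327 ≈ 190.60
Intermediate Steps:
k(u) = 2*u*(86 + 2*u) (k(u) = (u + (u + 86))*(u + u) = (u + (86 + u))*(2*u) = (86 + 2*u)*(2*u) = 2*u*(86 + 2*u))
√(Q(151) + k(76)) = √(151 + 4*76*(43 + 76)) = √(151 + 4*76*119) = √(151 + 36176) = √36327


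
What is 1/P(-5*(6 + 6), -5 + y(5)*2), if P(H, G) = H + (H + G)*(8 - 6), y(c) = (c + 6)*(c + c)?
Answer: 1/250 ≈ 0.0040000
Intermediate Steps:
y(c) = 2*c*(6 + c) (y(c) = (6 + c)*(2*c) = 2*c*(6 + c))
P(H, G) = 2*G + 3*H (P(H, G) = H + (G + H)*2 = H + (2*G + 2*H) = 2*G + 3*H)
1/P(-5*(6 + 6), -5 + y(5)*2) = 1/(2*(-5 + (2*5*(6 + 5))*2) + 3*(-5*(6 + 6))) = 1/(2*(-5 + (2*5*11)*2) + 3*(-5*12)) = 1/(2*(-5 + 110*2) + 3*(-60)) = 1/(2*(-5 + 220) - 180) = 1/(2*215 - 180) = 1/(430 - 180) = 1/250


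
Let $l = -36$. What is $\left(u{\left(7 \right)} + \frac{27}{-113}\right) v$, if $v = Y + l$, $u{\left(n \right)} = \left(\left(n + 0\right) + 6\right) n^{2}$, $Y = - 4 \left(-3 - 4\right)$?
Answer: $- \frac{575632}{113} \approx -5094.1$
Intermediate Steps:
$Y = 28$ ($Y = \left(-4\right) \left(-7\right) = 28$)
$u{\left(n \right)} = n^{2} \left(6 + n\right)$ ($u{\left(n \right)} = \left(n + 6\right) n^{2} = \left(6 + n\right) n^{2} = n^{2} \left(6 + n\right)$)
$v = -8$ ($v = 28 - 36 = -8$)
$\left(u{\left(7 \right)} + \frac{27}{-113}\right) v = \left(7^{2} \left(6 + 7\right) + \frac{27}{-113}\right) \left(-8\right) = \left(49 \cdot 13 + 27 \left(- \frac{1}{113}\right)\right) \left(-8\right) = \left(637 - \frac{27}{113}\right) \left(-8\right) = \frac{71954}{113} \left(-8\right) = - \frac{575632}{113}$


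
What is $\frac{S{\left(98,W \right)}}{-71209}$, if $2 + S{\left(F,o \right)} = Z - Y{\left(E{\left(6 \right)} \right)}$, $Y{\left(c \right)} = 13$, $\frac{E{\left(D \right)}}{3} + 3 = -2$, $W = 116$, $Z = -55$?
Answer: $\frac{70}{71209} \approx 0.00098302$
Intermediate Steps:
$E{\left(D \right)} = -15$ ($E{\left(D \right)} = -9 + 3 \left(-2\right) = -9 - 6 = -15$)
$S{\left(F,o \right)} = -70$ ($S{\left(F,o \right)} = -2 - 68 = -70$)
$\frac{S{\left(98,W \right)}}{-71209} = - \frac{70}{-71209} = \left(-70\right) \left(- \frac{1}{71209}\right) = \frac{70}{71209}$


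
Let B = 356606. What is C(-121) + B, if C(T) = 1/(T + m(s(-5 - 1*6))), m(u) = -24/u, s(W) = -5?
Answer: 207188081/581 ≈ 3.5661e+5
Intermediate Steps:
C(T) = 1/(24/5 + T) (C(T) = 1/(T - 24/(-5)) = 1/(T - 24*(-1/5)) = 1/(T + 24/5) = 1/(24/5 + T))
C(-121) + B = 5/(24 + 5*(-121)) + 356606 = 5/(24 - 605) + 356606 = 5/(-581) + 356606 = 5*(-1/581) + 356606 = -5/581 + 356606 = 207188081/581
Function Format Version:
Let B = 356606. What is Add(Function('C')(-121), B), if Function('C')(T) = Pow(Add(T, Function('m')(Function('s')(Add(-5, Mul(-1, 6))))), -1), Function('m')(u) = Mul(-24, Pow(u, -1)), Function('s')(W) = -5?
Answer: Rational(207188081, 581) ≈ 3.5661e+5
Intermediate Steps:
Function('C')(T) = Pow(Add(Rational(24, 5), T), -1) (Function('C')(T) = Pow(Add(T, Mul(-24, Pow(-5, -1))), -1) = Pow(Add(T, Mul(-24, Rational(-1, 5))), -1) = Pow(Add(T, Rational(24, 5)), -1) = Pow(Add(Rational(24, 5), T), -1))
Add(Function('C')(-121), B) = Add(Mul(5, Pow(Add(24, Mul(5, -121)), -1)), 356606) = Add(Mul(5, Pow(Add(24, -605), -1)), 356606) = Add(Mul(5, Pow(-581, -1)), 356606) = Add(Mul(5, Rational(-1, 581)), 356606) = Add(Rational(-5, 581), 356606) = Rational(207188081, 581)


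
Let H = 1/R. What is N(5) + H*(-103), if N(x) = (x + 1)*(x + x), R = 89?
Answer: 5237/89 ≈ 58.843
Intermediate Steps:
H = 1/89 ≈ 0.011236
N(x) = 2*x*(1 + x) (N(x) = (1 + x)*(2*x) = 2*x*(1 + x))
N(5) + H*(-103) = 2*5*(1 + 5) + (1/89)*(-103) = 2*5*6 - 103/89 = 60 - 103/89 = 5237/89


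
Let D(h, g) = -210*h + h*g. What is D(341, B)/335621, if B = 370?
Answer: 4960/30511 ≈ 0.16256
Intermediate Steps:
D(h, g) = -210*h + g*h
D(341, B)/335621 = (341*(-210 + 370))/335621 = (341*160)*(1/335621) = 54560*(1/335621) = 4960/30511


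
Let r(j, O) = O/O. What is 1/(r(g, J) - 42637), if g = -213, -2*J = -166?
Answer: -1/42636 ≈ -2.3454e-5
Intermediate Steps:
J = 83 (J = -1/2*(-166) = 83)
r(j, O) = 1
1/(r(g, J) - 42637) = 1/(1 - 42637) = 1/(-42636) = -1/42636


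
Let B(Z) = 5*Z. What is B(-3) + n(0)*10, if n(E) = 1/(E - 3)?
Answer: -55/3 ≈ -18.333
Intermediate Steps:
n(E) = 1/(-3 + E)
B(-3) + n(0)*10 = 5*(-3) + 10/(-3 + 0) = -15 + 10/(-3) = -15 - 1/3*10 = -15 - 10/3 = -55/3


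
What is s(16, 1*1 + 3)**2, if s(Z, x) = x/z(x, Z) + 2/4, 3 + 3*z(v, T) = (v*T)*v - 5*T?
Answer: 38809/119716 ≈ 0.32418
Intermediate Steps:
z(v, T) = -1 - 5*T/3 + T*v**2/3 (z(v, T) = -1 + ((v*T)*v - 5*T)/3 = -1 + ((T*v)*v - 5*T)/3 = -1 + (T*v**2 - 5*T)/3 = -1 + (-5*T + T*v**2)/3 = -1 + (-5*T/3 + T*v**2/3) = -1 - 5*T/3 + T*v**2/3)
s(Z, x) = 1/2 + x/(-1 - 5*Z/3 + Z*x**2/3) (s(Z, x) = x/(-1 - 5*Z/3 + Z*x**2/3) + 2/4 = x/(-1 - 5*Z/3 + Z*x**2/3) + 2*(1/4) = x/(-1 - 5*Z/3 + Z*x**2/3) + 1/2 = 1/2 + x/(-1 - 5*Z/3 + Z*x**2/3))
s(16, 1*1 + 3)**2 = ((3 - 6*(1*1 + 3) + 5*16 - 1*16*(1*1 + 3)**2)/(2*(3 + 5*16 - 1*16*(1*1 + 3)**2)))**2 = ((3 - 6*(1 + 3) + 80 - 1*16*(1 + 3)**2)/(2*(3 + 80 - 1*16*(1 + 3)**2)))**2 = ((3 - 6*4 + 80 - 1*16*4**2)/(2*(3 + 80 - 1*16*4**2)))**2 = ((3 - 24 + 80 - 1*16*16)/(2*(3 + 80 - 1*16*16)))**2 = ((3 - 24 + 80 - 256)/(2*(3 + 80 - 256)))**2 = ((1/2)*(-197)/(-173))**2 = ((1/2)*(-1/173)*(-197))**2 = (197/346)**2 = 38809/119716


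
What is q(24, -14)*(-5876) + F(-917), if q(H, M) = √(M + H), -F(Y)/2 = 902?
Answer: -1804 - 5876*√10 ≈ -20386.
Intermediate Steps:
F(Y) = -1804 (F(Y) = -2*902 = -1804)
q(H, M) = √(H + M)
q(24, -14)*(-5876) + F(-917) = √(24 - 14)*(-5876) - 1804 = √10*(-5876) - 1804 = -5876*√10 - 1804 = -1804 - 5876*√10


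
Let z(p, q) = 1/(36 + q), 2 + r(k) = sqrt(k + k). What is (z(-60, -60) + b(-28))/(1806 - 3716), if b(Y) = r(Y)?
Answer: 49/45840 - I*sqrt(14)/955 ≈ 0.0010689 - 0.003918*I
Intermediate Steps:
r(k) = -2 + sqrt(2)*sqrt(k) (r(k) = -2 + sqrt(k + k) = -2 + sqrt(2*k) = -2 + sqrt(2)*sqrt(k))
b(Y) = -2 + sqrt(2)*sqrt(Y)
(z(-60, -60) + b(-28))/(1806 - 3716) = (1/(36 - 60) + (-2 + sqrt(2)*sqrt(-28)))/(1806 - 3716) = (1/(-24) + (-2 + sqrt(2)*(2*I*sqrt(7))))/(-1910) = (-1/24 + (-2 + 2*I*sqrt(14)))*(-1/1910) = (-49/24 + 2*I*sqrt(14))*(-1/1910) = 49/45840 - I*sqrt(14)/955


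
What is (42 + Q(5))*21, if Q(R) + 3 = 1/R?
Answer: 4116/5 ≈ 823.20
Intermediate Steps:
Q(R) = -3 + 1/R
(42 + Q(5))*21 = (42 + (-3 + 1/5))*21 = (42 - 14/5)*21 = (196/5)*21 = 4116/5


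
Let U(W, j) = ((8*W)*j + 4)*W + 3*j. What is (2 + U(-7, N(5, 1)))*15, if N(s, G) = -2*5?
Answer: -59640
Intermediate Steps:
N(s, G) = -10
U(W, j) = 3*j + W*(4 + 8*W*j) (U(W, j) = (8*W*j + 4)*W + 3*j = (4 + 8*W*j)*W + 3*j = W*(4 + 8*W*j) + 3*j = 3*j + W*(4 + 8*W*j))
(2 + U(-7, N(5, 1)))*15 = (2 + (3*(-10) + 4*(-7) + 8*(-10)*(-7)**2))*15 = (2 + (-30 - 28 + 8*(-10)*49))*15 = (2 + (-30 - 28 - 3920))*15 = (2 - 3978)*15 = -3976*15 = -59640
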